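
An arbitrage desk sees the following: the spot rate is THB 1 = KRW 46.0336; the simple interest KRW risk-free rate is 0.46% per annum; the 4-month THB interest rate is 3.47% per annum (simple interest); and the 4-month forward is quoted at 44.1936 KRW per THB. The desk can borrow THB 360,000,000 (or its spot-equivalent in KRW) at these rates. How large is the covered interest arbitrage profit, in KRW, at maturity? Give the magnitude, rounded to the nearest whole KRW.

KRW 503,788,397

T = 4/12 years.
Keep in THB, deliver into the forward: 360,000,000·1.011566666667·44.1936 = KRW 16,093,718,150.41.
Swap to KRW now, deposit: 360,000,000·46.0336·1.001533333333 = KRW 16,597,506,547.19.
The quoted forward undervalues THB, so borrow THB, convert to KRW at spot, deposit the KRW at 0.46%, and buy THB forward at 44.1936 to cover the loan.
Arbitrage profit = |16,093,718,150.41 − 16,597,506,547.19| = KRW 503,788,397.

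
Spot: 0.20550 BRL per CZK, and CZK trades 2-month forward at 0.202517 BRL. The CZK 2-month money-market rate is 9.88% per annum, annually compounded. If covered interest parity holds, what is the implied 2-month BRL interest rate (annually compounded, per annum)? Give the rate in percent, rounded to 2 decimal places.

0.65%

T = 2/12 years.
CIP gives F = S · g_BRL/g_CZK, so g_BRL/g_CZK = 0.202517/0.2055 = 0.9854842.
CZK growth factor: (1 + 0.0988)^(2/12) = 1.0158271.
Hence g_BRL = 1.0010816.
r = 1.0010816^(12/2) − 1 = 0.006507 → 0.65%.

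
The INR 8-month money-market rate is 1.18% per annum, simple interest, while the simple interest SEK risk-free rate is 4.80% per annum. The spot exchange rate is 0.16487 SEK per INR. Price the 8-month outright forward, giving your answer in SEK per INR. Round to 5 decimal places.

0.16882

T = 8/12 years.
Growth of 1 SEK over T: 1 + 0.0480×8/12 = 1.032000.
INR accumulates by 1 + 0.0118×8/12 = 1.0078667.
So F = 0.16487 × 1.032000 / 1.0078667 = 0.1688178 (SEK/INR).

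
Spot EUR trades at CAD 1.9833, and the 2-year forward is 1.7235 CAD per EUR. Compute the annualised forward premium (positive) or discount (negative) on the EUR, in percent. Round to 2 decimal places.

T = 2 years.
Period premium: (1.7235 − 1.9833)/1.9833 = -0.1309938.
Per annum: -0.1309938 / 2 = -0.065497 = -6.55%.

-6.55%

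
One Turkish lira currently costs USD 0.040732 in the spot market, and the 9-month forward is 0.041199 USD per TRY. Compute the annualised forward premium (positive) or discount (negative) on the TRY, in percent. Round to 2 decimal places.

+1.53%

T = 9/12 years.
TRY trades forward at +1.14652% vs spot over the period.
×(1/T) gives 1.53% p.a.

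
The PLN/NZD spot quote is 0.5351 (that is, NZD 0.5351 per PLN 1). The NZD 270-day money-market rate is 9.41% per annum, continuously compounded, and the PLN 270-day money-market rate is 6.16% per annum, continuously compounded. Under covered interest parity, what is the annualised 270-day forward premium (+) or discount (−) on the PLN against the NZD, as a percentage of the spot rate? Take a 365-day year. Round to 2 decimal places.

+3.29%

T = 270/365 years.
F = S · g_NZD/g_PLN = 0.5351 × 1.0720881/1.0466213 = 0.5481203.
(F − S)/S ÷ T = (0.5481203 − 0.5351)/0.5351/(270/365) = 0.032894 → 3.29%.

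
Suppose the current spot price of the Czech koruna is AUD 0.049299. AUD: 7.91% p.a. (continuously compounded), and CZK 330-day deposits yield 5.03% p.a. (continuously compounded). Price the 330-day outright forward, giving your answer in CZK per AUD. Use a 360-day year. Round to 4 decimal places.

T = 330/360 years.
AUD growth factor: e^(0.0791×330/360) = 1.07520177.
Growth of 1 CZK over T: e^(0.0503×330/360) = 1.04718785.
So F = 0.049299 × 1.07520177 / 1.04718785 = 0.050617826 (AUD/CZK).
Quoted the other way: 1/0.050617826 = 19.7559 CZK per AUD.

19.7559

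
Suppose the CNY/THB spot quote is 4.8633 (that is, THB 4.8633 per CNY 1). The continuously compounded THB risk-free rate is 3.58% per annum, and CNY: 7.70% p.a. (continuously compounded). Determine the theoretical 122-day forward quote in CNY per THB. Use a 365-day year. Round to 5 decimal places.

T = 122/365 years.
Growth of 1 THB over T: e^(0.0358×122/365) = 1.0120379.
CNY growth factor: e^(0.0770×122/365) = 1.026071.
So F = 4.8633 × 1.0120379 / 1.026071 = 4.796787 (THB/CNY).
Invert for CNY per THB: 1 / 4.796787 = 0.20847.

0.20847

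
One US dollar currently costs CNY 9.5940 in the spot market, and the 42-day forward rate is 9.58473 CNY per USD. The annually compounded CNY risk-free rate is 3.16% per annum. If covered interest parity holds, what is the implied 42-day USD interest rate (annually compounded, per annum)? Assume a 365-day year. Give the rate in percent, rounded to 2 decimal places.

T = 42/365 years.
By CIP, F/S equals the CNY-to-USD growth ratio: 9.58473/9.594 = 0.9990338.
CNY growth factor: (1 + 0.0316)^(42/365) = 1.0035863.
Hence g_USD = 1.0045569.
Annualise: 1.0045569^(365/42) − 1 = 0.040303 = 4.03%.

4.03%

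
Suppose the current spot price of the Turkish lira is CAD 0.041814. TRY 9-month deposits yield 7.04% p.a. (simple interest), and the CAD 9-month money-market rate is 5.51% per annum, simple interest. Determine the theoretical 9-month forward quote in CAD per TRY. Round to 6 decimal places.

T = 9/12 years.
CAD growth factor: 1 + 0.0551×9/12 = 1.041325.
Growth of 1 TRY over T: 1 + 0.0704×9/12 = 1.052800.
Forward (CAD per TRY) = 0.041814 × 1.041325 / 1.052800 = 0.04135825.

0.041358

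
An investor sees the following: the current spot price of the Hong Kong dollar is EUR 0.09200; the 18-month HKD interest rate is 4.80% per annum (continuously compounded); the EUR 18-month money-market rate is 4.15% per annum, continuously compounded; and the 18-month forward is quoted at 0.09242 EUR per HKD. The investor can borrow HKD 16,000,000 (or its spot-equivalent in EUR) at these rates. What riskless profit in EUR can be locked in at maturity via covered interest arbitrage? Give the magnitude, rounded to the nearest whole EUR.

EUR 22,570

T = 18/12 years.
Route A — deposit HKD, sell forward: 16,000,000 × 1.074655344 × 0.09242 = EUR 1,589,114.35.
Route B — convert at spot, deposit EUR: 16,000,000 × 0.09200 × 1.064228369 = EUR 1,566,544.16.
The quoted forward overvalues HKD, so borrow EUR, buy HKD at spot, deposit the HKD at 4.80%, and sell the proceeds forward at 0.09242.
The gap between the two covered legs is EUR 22,570.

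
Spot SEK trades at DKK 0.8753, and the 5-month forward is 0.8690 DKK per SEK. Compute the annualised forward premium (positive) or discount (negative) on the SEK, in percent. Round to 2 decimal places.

-1.73%

T = 5/12 years.
(F − S)/S = (0.8690 − 0.8753)/0.8753 = -0.0071975.
Annualise by dividing by T: -0.0071975 / (5/12) = -0.017274 → -1.73%.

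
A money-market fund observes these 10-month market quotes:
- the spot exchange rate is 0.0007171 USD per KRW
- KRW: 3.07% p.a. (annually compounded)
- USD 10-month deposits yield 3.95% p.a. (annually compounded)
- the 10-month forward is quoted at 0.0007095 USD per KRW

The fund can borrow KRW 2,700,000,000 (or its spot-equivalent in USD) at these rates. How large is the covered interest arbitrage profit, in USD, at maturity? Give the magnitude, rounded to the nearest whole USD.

USD 35,161

T = 10/12 years.
Keep in KRW, deliver into the forward: 2,700,000,000·1.025518651·0.0007095 = USD 1,964,534.80.
Swap to USD now, deposit: 2,700,000,000·0.0007171·1.032809946 = USD 1,999,695.63.
The quoted forward undervalues KRW, so borrow KRW, convert to USD at spot, deposit the USD at 3.95%, and buy KRW forward at 0.0007095 to cover the loan.
Arbitrage profit = |1,964,534.80 − 1,999,695.63| = USD 35,161.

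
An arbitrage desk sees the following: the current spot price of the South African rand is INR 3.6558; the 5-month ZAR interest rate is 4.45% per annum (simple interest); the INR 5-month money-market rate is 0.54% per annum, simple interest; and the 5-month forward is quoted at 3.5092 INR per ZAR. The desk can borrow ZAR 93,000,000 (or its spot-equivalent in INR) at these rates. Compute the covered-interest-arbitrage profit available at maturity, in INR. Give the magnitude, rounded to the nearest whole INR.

T = 5/12 years.
Invest the ZAR and cover forward: 93,000,000 × 1.01854166667 × 3.5092 = INR 332,406,776.75.
Convert at spot and invest in INR: 93,000,000 × 3.6558 × 1.002250 = INR 340,754,376.15.
The quoted forward undervalues ZAR, so borrow ZAR, convert to INR at spot, deposit the INR at 0.54%, and buy ZAR forward at 3.5092 to cover the loan.
Arbitrage profit = |332,406,776.75 − 340,754,376.15| = INR 8,347,599.

INR 8,347,599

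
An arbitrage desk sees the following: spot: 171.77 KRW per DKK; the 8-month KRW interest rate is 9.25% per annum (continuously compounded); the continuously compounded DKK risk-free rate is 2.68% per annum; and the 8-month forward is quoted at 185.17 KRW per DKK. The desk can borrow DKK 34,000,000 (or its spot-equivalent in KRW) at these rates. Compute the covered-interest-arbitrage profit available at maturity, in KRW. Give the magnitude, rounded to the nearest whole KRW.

KRW 197,614,769

T = 8/12 years.
Keep in DKK, deliver into the forward: 34,000,000·1.018027230376·185.17 = KRW 6,409,275,476.46.
Swap to KRW now, deposit: 34,000,000·171.77·1.063607749716 = KRW 6,211,660,707.74.
The quoted forward overvalues DKK, so borrow KRW, buy DKK at spot, deposit the DKK at 2.68%, and sell the proceeds forward at 185.17.
Arbitrage profit = |6,409,275,476.46 − 6,211,660,707.74| = KRW 197,614,769.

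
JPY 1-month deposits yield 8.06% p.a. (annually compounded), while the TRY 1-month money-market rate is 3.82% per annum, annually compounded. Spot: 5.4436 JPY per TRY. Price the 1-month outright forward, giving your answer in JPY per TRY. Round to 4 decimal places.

T = 1/12 years.
JPY accumulates by (1 + 0.0806)^(1/12) = 1.0064806.
Growth of 1 TRY over T: (1 + 0.0382)^(1/12) = 1.0031289.
Forward (JPY per TRY) = 5.4436 × 1.0064806 / 1.0031289 = 5.461788.

5.4618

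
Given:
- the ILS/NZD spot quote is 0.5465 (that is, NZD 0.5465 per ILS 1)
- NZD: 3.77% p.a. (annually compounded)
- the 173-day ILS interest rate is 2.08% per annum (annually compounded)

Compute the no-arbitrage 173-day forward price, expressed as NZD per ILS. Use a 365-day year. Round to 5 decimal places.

0.55077

T = 173/365 years.
NZD growth factor: (1 + 0.0377)^(173/365) = 1.0176949.
ILS growth factor: (1 + 0.0208)^(173/365) = 1.0098053.
Forward (NZD per ILS) = 0.5465 × 1.0176949 / 1.0098053 = 0.5507698.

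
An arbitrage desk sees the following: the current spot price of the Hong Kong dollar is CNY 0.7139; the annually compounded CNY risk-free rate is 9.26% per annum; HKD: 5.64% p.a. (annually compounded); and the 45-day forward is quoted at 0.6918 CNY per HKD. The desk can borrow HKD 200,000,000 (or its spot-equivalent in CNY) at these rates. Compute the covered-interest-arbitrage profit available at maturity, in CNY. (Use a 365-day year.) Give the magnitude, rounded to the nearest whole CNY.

CNY 5,048,371

T = 45/365 years.
Route A — deposit HKD, sell forward: 200,000,000 × 1.00678734282 × 0.6918 = CNY 139,299,096.75.
Route B — convert at spot, deposit CNY: 200,000,000 × 0.7139 × 1.010978201 = CNY 144,347,467.54.
The quoted forward undervalues HKD, so borrow HKD, convert to CNY at spot, deposit the CNY at 9.26%, and buy HKD forward at 0.6918 to cover the loan.
Profit = 144,347,467.54 − 139,299,096.75 = CNY 5,048,371.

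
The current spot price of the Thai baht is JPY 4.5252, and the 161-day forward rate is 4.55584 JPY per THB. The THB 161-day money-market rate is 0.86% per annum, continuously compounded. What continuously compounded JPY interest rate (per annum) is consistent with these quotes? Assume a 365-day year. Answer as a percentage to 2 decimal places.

T = 161/365 years.
By CIP, F/S equals the JPY-to-THB growth ratio: 4.55584/4.5252 = 1.0067710.
The THB side grows by e^(0.0086×161/365) = 1.0038006.
So the JPY growth factor = 1.0105973.
r = ln(1.0105973)/(161/365) = 0.023899 → 2.39%.

2.39%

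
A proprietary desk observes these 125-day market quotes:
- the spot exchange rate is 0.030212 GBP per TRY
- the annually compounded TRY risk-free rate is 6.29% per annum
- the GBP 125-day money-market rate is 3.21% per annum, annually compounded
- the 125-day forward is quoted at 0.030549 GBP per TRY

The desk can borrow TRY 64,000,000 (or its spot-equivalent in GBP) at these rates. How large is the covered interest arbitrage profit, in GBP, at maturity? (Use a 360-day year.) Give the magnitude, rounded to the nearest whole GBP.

GBP 42,092

T = 125/360 years.
Route A — deposit TRY, sell forward: 64,000,000 × 1.021406818 × 0.030549 = GBP 1,996,989.24.
Route B — convert at spot, deposit GBP: 64,000,000 × 0.030212 × 1.01103108 = GBP 1,954,897.34.
The quoted forward overvalues TRY, so borrow GBP, buy TRY at spot, deposit the TRY at 6.29%, and sell the proceeds forward at 0.030549.
Arbitrage profit = |1,996,989.24 − 1,954,897.34| = GBP 42,092.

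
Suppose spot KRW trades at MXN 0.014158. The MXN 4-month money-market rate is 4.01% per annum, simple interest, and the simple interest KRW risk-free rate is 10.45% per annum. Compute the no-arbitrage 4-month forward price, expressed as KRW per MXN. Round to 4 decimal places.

T = 4/12 years.
MXN growth factor: 1 + 0.0401×4/12 = 1.01336667.
KRW growth factor: 1 + 0.1045×4/12 = 1.03483333.
So F = 0.014158 × 1.01336667 / 1.03483333 = 0.013864305 (MXN/KRW).
Quoted the other way: 1/0.013864305 = 72.1277 KRW per MXN.

72.1277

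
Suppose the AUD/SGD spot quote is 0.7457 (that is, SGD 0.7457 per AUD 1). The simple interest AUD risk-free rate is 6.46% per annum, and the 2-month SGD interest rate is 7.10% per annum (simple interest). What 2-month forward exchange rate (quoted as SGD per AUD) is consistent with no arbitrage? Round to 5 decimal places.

T = 2/12 years.
SGD accumulates by 1 + 0.0710×2/12 = 1.0118333.
Growth of 1 AUD over T: 1 + 0.0646×2/12 = 1.0107667.
So F = 0.7457 × 1.0118333 / 1.0107667 = 0.7464869 (SGD/AUD).

0.74649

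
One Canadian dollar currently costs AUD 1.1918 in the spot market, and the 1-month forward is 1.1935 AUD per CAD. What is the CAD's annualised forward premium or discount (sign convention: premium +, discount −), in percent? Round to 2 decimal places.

+1.71%

T = 1/12 years.
CAD trades forward at +0.14264% vs spot over the period.
Per annum: 0.0014264 / (1/12) = 0.017117 = 1.71%.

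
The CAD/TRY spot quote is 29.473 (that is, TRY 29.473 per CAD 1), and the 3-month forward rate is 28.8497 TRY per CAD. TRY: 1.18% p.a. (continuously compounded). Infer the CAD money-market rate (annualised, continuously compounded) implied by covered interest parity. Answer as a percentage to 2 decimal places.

T = 3/12 years.
F/S = 28.8497/29.473 = 0.9788518 = (growth of TRY) / (growth of CAD).
TRY growth factor: e^(0.0118×3/12) = 1.0029544.
So the CAD growth factor = 1.0246233.
r = ln(1.0246233)/(3/12) = 0.097300 → 9.73%.

9.73%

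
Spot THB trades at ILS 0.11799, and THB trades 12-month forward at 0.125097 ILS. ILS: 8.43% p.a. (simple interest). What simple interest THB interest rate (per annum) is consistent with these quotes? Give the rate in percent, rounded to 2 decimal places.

T = 1 year.
By CIP, F/S equals the ILS-to-THB growth ratio: 0.125097/0.11799 = 1.0602339.
ILS growth factor: 1 + 0.0843×1 = 1.084300.
That pins the THB growth at 1.0226989.
r = (1.0226989 − 1)/1 = 0.022699 → 2.27%.

2.27%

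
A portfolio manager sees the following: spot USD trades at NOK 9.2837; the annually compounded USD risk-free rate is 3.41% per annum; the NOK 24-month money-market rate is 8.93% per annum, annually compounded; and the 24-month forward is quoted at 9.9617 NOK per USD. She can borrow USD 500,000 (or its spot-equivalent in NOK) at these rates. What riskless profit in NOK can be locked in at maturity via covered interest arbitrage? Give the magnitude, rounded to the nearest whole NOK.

NOK 181,565

T = 2 years.
Route A — deposit USD, sell forward: 500,000 × 1.06936281 × 9.9617 = NOK 5,326,335.75.
Route B — convert at spot, deposit NOK: 500,000 × 9.2837 × 1.18657449 = NOK 5,507,900.80.
The quoted forward undervalues USD, so borrow USD, convert to NOK at spot, deposit the NOK at 8.93%, and buy USD forward at 9.9617 to cover the loan.
The gap between the two covered legs is NOK 181,565.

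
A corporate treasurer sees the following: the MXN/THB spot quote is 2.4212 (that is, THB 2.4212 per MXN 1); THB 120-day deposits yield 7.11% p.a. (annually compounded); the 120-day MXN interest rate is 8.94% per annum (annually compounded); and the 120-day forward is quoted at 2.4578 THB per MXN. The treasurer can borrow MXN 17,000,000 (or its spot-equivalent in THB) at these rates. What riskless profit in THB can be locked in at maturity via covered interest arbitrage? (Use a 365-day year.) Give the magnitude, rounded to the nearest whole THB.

THB 875,102

T = 120/365 years.
Keep in MXN, deliver into the forward: 17,000,000·1.0285513652·2.4578 = THB 42,975,550.27.
Swap to THB now, deposit: 17,000,000·2.4212·1.0228386483 = THB 42,100,447.90.
The quoted forward overvalues MXN, so borrow THB, buy MXN at spot, deposit the MXN at 8.94%, and sell the proceeds forward at 2.4578.
Profit = 42,975,550.27 − 42,100,447.90 = THB 875,102.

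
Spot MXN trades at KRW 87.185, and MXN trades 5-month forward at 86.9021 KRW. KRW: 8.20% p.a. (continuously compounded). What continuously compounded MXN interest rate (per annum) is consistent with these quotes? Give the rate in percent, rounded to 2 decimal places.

8.98%

T = 5/12 years.
By CIP, F/S equals the KRW-to-MXN growth ratio: 86.9021/87.185 = 0.9967552.
The KRW side grows by e^(0.0820×5/12) = 1.0347571.
Hence g_MXN = 1.0381256.
Take logs: ln 1.0381256 / (5/12) = 0.089800, so 8.98%.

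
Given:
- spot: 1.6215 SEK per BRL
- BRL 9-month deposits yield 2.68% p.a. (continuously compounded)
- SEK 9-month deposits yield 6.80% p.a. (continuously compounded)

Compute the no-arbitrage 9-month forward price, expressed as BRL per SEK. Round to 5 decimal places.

T = 9/12 years.
SEK accumulates by e^(0.0680×9/12) = 1.0523229.
BRL growth factor: e^(0.0268×9/12) = 1.0203034.
Forward (SEK per BRL) = 1.6215 × 1.0523229 / 1.0203034 = 1.672386.
Invert for BRL per SEK: 1 / 1.672386 = 0.59795.

0.59795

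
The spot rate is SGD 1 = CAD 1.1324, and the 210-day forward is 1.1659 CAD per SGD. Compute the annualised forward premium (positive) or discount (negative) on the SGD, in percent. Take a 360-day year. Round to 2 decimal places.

T = 210/360 years.
Period premium: (1.1659 − 1.1324)/1.1324 = 0.0295832.
Per annum: 0.0295832 / (210/360) = 0.050714 = 5.07%.

+5.07%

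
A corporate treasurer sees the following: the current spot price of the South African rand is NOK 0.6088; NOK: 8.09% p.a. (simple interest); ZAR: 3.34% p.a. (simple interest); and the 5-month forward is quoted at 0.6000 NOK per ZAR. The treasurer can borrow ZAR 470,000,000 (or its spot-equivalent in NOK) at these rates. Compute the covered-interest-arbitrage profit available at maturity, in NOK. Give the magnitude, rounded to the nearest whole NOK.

T = 5/12 years.
Invest the ZAR and cover forward: 470,000,000 × 1.01391666667 × 0.6000 = NOK 285,924,500.00.
Convert at spot and invest in NOK: 470,000,000 × 0.6088 × 1.03370833333 = NOK 295,781,167.67.
The quoted forward undervalues ZAR, so borrow ZAR, convert to NOK at spot, deposit the NOK at 8.09%, and buy ZAR forward at 0.6000 to cover the loan.
The gap between the two covered legs is NOK 9,856,668.

NOK 9,856,668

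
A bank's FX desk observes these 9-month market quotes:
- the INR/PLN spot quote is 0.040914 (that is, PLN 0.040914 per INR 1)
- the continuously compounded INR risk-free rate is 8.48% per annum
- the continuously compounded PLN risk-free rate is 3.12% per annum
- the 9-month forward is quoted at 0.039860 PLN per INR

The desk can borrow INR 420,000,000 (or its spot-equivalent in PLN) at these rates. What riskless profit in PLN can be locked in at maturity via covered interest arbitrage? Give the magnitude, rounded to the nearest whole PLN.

T = 9/12 years.
Route A — deposit INR, sell forward: 420,000,000 × 1.0656660471 × 0.039860 = PLN 17,840,528.43.
Route B — convert at spot, deposit PLN: 420,000,000 × 0.040914 × 1.023675928 = PLN 17,590,724.31.
The quoted forward overvalues INR, so borrow PLN, buy INR at spot, deposit the INR at 8.48%, and sell the proceeds forward at 0.039860.
The gap between the two covered legs is PLN 249,804.

PLN 249,804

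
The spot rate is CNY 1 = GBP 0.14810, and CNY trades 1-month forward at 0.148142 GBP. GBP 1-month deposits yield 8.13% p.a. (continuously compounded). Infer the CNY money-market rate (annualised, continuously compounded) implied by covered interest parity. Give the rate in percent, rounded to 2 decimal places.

7.79%

T = 1/12 years.
F/S = 0.148142/0.1481 = 1.0002836 = (growth of GBP) / (growth of CNY).
The GBP side grows by e^(0.0813×1/12) = 1.006798.
That pins the CNY growth at 1.0065126.
Take logs: ln 1.0065126 / (1/12) = 0.077898, so 7.79%.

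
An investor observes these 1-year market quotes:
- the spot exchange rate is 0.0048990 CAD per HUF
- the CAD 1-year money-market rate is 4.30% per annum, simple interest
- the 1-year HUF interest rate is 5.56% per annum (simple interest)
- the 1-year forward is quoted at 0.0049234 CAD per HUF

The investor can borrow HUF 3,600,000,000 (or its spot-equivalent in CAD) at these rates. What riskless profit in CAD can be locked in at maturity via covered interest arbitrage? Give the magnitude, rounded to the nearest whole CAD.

CAD 314,943

T = 1 year.
Route A — deposit HUF, sell forward: 3,600,000,000 × 1.055600 × 0.0049234 = CAD 18,709,707.74.
Route B — convert at spot, deposit CAD: 3,600,000,000 × 0.0048990 × 1.043000 = CAD 18,394,765.20.
The quoted forward overvalues HUF, so borrow CAD, buy HUF at spot, deposit the HUF at 5.56%, and sell the proceeds forward at 0.0049234.
Arbitrage profit = |18,709,707.74 − 18,394,765.20| = CAD 314,943.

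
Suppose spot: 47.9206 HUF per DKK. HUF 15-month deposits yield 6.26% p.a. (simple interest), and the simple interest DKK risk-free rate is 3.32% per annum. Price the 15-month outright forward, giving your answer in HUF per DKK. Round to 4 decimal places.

T = 15/12 years.
Growth of 1 HUF over T: 1 + 0.0626×15/12 = 1.078250.
Growth of 1 DKK over T: 1 + 0.0332×15/12 = 1.041500.
CIP: F = S · (grow HUF)/(grow DKK) = 47.9206 × 1.078250/1.041500 = 49.611509 HUF per DKK.

49.6115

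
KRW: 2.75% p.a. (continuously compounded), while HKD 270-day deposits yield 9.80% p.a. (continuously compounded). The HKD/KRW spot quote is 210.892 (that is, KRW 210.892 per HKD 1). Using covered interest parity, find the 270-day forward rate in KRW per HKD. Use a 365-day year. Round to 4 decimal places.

200.1757

T = 270/365 years.
KRW accumulates by e^(0.0275×270/365) = 1.020550784.
HKD growth factor: e^(0.0980×270/365) = 1.075185442.
CIP: F = S · (grow KRW)/(grow HKD) = 210.892 × 1.020550784/1.075185442 = 200.175698 KRW per HKD.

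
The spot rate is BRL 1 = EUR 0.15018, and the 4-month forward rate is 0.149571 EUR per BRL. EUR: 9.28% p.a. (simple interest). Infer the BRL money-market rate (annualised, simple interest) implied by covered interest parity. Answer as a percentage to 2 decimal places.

T = 4/12 years.
CIP gives F = S · g_EUR/g_BRL, so g_EUR/g_BRL = 0.149571/0.15018 = 0.9959449.
EUR growth factor: 1 + 0.0928×4/12 = 1.0309333.
Hence g_BRL = 1.0351309.
(1.0351309 − 1)/T = 0.105393, i.e. 10.54%.

10.54%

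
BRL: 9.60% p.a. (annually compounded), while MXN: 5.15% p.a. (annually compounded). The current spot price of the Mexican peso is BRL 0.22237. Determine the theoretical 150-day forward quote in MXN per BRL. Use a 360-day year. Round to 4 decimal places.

4.4200

T = 150/360 years.
Growth of 1 BRL over T: (1 + 0.0960)^(150/360) = 1.0389335.
Growth of 1 MXN over T: (1 + 0.0515)^(150/360) = 1.0211445.
Forward (BRL per MXN) = 0.22237 × 1.0389335 / 1.0211445 = 0.2262438.
Quoted the other way: 1/0.2262438 = 4.4200 MXN per BRL.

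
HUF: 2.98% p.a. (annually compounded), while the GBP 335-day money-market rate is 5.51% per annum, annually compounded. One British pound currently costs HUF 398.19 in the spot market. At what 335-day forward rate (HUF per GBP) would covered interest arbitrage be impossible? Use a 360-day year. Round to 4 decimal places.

389.2975

T = 335/360 years.
Growth of 1 HUF over T: (1 + 0.0298)^(335/360) = 1.027702162.
Growth of 1 GBP over T: (1 + 0.0551)^(335/360) = 1.051177388.
Forward (HUF per GBP) = 398.19 × 1.027702162 / 1.051177388 = 389.297495.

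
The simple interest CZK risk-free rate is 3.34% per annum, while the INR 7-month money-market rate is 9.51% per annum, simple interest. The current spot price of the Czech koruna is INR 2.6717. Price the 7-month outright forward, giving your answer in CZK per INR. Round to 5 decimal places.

T = 7/12 years.
INR growth factor: 1 + 0.0951×7/12 = 1.055475.
CZK accumulates by 1 + 0.0334×7/12 = 1.0194833.
CIP: F = S · (grow INR)/(grow CZK) = 2.6717 × 1.055475/1.0194833 = 2.766021 INR per CZK.
Invert for CZK per INR: 1 / 2.766021 = 0.36153.

0.36153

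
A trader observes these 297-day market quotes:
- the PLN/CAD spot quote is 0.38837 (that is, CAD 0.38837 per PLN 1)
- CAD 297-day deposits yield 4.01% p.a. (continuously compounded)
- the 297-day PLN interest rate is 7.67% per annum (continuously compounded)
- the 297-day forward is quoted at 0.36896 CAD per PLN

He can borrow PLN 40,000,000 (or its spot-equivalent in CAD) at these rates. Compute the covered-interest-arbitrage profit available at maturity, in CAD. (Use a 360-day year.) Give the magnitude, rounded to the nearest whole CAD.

CAD 334,871

T = 297/360 years.
Route A — deposit PLN, sell forward: 40,000,000 × 1.0653224252 × 0.36896 = CAD 15,722,454.48.
Route B — convert at spot, deposit CAD: 40,000,000 × 0.38837 × 1.0336358107 = CAD 16,057,325.59.
The quoted forward undervalues PLN, so borrow PLN, convert to CAD at spot, deposit the CAD at 4.01%, and buy PLN forward at 0.36896 to cover the loan.
Arbitrage profit = |15,722,454.48 − 16,057,325.59| = CAD 334,871.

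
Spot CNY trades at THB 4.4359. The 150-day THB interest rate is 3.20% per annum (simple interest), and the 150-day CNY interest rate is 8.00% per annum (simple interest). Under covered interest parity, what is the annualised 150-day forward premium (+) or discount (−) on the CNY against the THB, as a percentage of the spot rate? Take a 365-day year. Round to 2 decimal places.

-4.65%

T = 150/365 years.
No-arbitrage forward: 4.4359 × 1.0131507 / 1.0328767 = 4.3511827 THB/CNY.
(F − S)/S ÷ T = (4.3511827 − 4.4359)/4.4359/(150/365) = -0.046472 → -4.65%.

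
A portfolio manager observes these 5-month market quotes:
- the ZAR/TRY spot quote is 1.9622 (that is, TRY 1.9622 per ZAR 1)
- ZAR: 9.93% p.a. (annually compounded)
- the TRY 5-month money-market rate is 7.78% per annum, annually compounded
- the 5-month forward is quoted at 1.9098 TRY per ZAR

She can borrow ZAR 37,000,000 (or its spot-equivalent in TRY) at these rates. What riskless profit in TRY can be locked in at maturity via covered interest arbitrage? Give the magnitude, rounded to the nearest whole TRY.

TRY 1,397,819

T = 5/12 years.
Invest the ZAR and cover forward: 37,000,000 × 1.0402357176 × 1.9098 = TRY 73,505,760.42.
Convert at spot and invest in TRY: 37,000,000 × 1.9622 × 1.0317098448 = TRY 74,903,579.13.
The quoted forward undervalues ZAR, so borrow ZAR, convert to TRY at spot, deposit the TRY at 7.78%, and buy ZAR forward at 1.9098 to cover the loan.
Arbitrage profit = |73,505,760.42 − 74,903,579.13| = TRY 1,397,819.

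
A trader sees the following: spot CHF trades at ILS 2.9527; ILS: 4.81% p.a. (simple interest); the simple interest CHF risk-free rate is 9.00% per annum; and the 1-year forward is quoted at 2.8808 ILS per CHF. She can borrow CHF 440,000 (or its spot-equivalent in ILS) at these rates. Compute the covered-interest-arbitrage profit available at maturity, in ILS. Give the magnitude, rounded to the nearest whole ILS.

ILS 19,953

T = 1 year.
Invest the CHF and cover forward: 440,000 × 1.090000 × 2.8808 = ILS 1,381,631.68.
Convert at spot and invest in ILS: 440,000 × 2.9527 × 1.048100 = ILS 1,361,678.94.
The quoted forward overvalues CHF, so borrow ILS, buy CHF at spot, deposit the CHF at 9.00%, and sell the proceeds forward at 2.8808.
The gap between the two covered legs is ILS 19,953.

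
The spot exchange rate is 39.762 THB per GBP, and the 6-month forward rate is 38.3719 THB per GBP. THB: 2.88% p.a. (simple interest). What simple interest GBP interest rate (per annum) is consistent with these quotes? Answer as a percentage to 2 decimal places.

T = 6/12 years.
F/S = 38.3719/39.762 = 0.9650395 = (growth of THB) / (growth of GBP).
The THB side grows by 1 + 0.0288×6/12 = 1.014400.
That pins the GBP growth at 1.0511487.
(1.0511487 − 1)/T = 0.102297, i.e. 10.23%.

10.23%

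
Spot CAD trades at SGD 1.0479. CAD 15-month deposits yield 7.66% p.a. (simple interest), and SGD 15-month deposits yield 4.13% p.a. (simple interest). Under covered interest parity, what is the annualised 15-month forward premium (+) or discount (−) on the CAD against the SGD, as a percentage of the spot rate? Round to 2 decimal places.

-3.22%

T = 15/12 years.
F = S · g_SGD/g_CAD = 1.0479 × 1.051625/1.095750 = 1.0057019.
Annualised premium = (F − S)/S × (1/T) = (1.0057019 − 1.0479)/1.0479 ÷ (15/12) = -3.22%.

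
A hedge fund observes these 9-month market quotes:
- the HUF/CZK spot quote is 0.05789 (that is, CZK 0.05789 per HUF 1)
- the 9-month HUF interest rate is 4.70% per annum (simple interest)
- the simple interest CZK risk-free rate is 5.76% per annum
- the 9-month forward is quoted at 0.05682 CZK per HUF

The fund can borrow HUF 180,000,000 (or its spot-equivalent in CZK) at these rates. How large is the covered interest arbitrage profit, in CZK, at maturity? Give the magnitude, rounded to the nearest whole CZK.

CZK 282,230

T = 9/12 years.
Route A — deposit HUF, sell forward: 180,000,000 × 1.035250 × 0.05682 = CZK 10,588,122.90.
Route B — convert at spot, deposit CZK: 180,000,000 × 0.05789 × 1.043200 = CZK 10,870,352.64.
The quoted forward undervalues HUF, so borrow HUF, convert to CZK at spot, deposit the CZK at 5.76%, and buy HUF forward at 0.05682 to cover the loan.
Arbitrage profit = |10,588,122.90 − 10,870,352.64| = CZK 282,230.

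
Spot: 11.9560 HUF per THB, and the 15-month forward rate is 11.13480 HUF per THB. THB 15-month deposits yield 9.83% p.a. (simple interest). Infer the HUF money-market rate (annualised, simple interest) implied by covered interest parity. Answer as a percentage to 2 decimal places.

3.66%

T = 15/12 years.
By CIP, F/S equals the HUF-to-THB growth ratio: 11.1348/11.956 = 0.9313148.
The THB side grows by 1 + 0.0983×15/12 = 1.122875.
Hence g_HUF = 1.0457501.
(1.0457501 − 1)/T = 0.036600, i.e. 3.66%.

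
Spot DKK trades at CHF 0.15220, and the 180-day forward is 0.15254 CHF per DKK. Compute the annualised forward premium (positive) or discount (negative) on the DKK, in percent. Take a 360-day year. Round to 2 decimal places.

T = 180/360 years.
(F − S)/S = (0.15254 − 0.1522)/0.1522 = 0.0022339.
×(1/T) gives 0.45% p.a.

+0.45%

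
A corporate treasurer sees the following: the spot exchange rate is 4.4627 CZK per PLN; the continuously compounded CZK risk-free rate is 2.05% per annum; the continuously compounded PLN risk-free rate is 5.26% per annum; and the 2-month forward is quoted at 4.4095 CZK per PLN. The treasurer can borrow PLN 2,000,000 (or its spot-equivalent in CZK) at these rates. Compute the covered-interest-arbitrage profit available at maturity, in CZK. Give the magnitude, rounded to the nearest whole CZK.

T = 2/12 years.
Keep in PLN, deliver into the forward: 2,000,000·1.008805206·4.4095 = CZK 8,896,653.11.
Swap to CZK now, deposit: 2,000,000·4.4627·1.00342251 = CZK 8,955,947.27.
The quoted forward undervalues PLN, so borrow PLN, convert to CZK at spot, deposit the CZK at 2.05%, and buy PLN forward at 4.4095 to cover the loan.
Arbitrage profit = |8,896,653.11 − 8,955,947.27| = CZK 59,294.

CZK 59,294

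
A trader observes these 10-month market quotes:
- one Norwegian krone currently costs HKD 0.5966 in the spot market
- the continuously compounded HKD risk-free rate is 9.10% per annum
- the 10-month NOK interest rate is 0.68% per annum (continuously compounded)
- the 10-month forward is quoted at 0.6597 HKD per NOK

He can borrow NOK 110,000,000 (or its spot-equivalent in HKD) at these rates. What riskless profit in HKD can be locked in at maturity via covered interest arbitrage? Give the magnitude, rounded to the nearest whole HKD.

T = 10/12 years.
Invest the NOK and cover forward: 110,000,000 × 1.0056827526 × 0.6597 = HKD 72,979,380.31.
Convert at spot and invest in HKD: 110,000,000 × 0.5966 × 1.078782762 = HKD 70,796,197.54.
The quoted forward overvalues NOK, so borrow HKD, buy NOK at spot, deposit the NOK at 0.68%, and sell the proceeds forward at 0.6597.
Profit = 72,979,380.31 − 70,796,197.54 = HKD 2,183,183.

HKD 2,183,183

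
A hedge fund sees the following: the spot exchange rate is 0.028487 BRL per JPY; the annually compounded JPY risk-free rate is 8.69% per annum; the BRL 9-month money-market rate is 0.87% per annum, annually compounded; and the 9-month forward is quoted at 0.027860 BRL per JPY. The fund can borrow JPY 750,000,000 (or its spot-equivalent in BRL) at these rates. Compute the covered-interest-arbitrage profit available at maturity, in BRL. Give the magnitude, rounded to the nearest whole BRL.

T = 9/12 years.
Keep in JPY, deliver into the forward: 750,000,000·1.0644914844·0.027860 = BRL 22,242,549.57.
Swap to BRL now, deposit: 750,000,000·0.028487·1.0065179297 = BRL 21,504,507.20.
The quoted forward overvalues JPY, so borrow BRL, buy JPY at spot, deposit the JPY at 8.69%, and sell the proceeds forward at 0.027860.
The gap between the two covered legs is BRL 738,042.

BRL 738,042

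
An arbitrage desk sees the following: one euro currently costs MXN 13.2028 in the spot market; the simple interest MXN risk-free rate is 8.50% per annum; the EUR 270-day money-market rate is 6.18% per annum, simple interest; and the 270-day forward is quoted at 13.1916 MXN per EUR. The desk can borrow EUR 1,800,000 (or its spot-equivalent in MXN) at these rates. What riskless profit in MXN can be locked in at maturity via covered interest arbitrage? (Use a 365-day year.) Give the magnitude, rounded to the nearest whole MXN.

MXN 428,929

T = 270/365 years.
Invest the EUR and cover forward: 1,800,000 × 1.0457150685 × 13.1916 = MXN 24,830,378.82.
Convert at spot and invest in MXN: 1,800,000 × 13.2028 × 1.0628767123 = MXN 25,259,307.58.
The quoted forward undervalues EUR, so borrow EUR, convert to MXN at spot, deposit the MXN at 8.50%, and buy EUR forward at 13.1916 to cover the loan.
The gap between the two covered legs is MXN 428,929.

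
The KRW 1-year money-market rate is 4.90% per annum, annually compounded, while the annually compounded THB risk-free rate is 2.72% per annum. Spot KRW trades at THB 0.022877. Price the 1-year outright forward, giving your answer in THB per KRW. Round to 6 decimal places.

0.022402

T = 1 year.
THB accumulates by (1 + 0.0272)^1 = 1.027200.
KRW growth factor: (1 + 0.0490)^1 = 1.049000.
Forward (THB per KRW) = 0.022877 × 1.027200 / 1.049000 = 0.02240158.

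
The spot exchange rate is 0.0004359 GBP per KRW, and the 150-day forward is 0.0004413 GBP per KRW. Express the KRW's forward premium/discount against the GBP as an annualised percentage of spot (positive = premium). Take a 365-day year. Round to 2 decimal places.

T = 150/365 years.
KRW trades forward at +1.23882% vs spot over the period.
Per annum: 0.0123882 / (150/365) = 0.030145 = 3.01%.

+3.01%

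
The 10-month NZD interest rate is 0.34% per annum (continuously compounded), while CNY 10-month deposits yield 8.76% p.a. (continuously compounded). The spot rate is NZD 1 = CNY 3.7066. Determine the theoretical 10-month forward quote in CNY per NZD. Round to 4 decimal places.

T = 10/12 years.
Growth of 1 CNY over T: e^(0.0876×10/12) = 1.0757305.
Growth of 1 NZD over T: e^(0.0034×10/12) = 1.0028374.
Forward (CNY per NZD) = 3.7066 × 1.0757305 / 1.0028374 = 3.976021.

3.9760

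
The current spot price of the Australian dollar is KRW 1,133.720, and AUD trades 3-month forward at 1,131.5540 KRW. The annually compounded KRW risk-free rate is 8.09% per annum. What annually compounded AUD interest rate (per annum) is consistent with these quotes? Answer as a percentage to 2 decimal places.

8.92%

T = 3/12 years.
F/S = 1131.554/1133.72 = 0.9980895 = (growth of KRW) / (growth of AUD).
The KRW side grows by (1 + 0.0809)^(3/12) = 1.0196389.
So the AUD growth factor = 1.0215906.
r = 1.0215906^(12/3) − 1 = 0.089200 → 8.92%.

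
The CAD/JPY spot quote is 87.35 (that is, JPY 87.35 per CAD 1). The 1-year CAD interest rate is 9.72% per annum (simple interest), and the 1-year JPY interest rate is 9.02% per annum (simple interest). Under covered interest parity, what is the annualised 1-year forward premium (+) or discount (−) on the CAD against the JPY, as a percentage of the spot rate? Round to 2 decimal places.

T = 1 year.
No-arbitrage forward: 87.35 × 1.090200 / 1.097200 = 86.79272 JPY/CAD.
(F − S)/S ÷ T = (86.79272 − 87.35)/87.35/1 = -0.006380 → -0.64%.

-0.64%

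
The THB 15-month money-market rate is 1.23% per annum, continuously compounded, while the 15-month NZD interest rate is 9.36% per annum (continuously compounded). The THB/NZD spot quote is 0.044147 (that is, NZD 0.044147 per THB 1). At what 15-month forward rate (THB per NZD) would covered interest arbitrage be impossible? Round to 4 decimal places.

20.4627

T = 15/12 years.
NZD accumulates by e^(0.0936×15/12) = 1.12411943.
THB growth factor: e^(0.0123×15/12) = 1.0154938.
CIP: F = S · (grow NZD)/(grow THB) = 0.044147 × 1.12411943/1.0154938 = 0.048869329 NZD per THB.
Invert for THB per NZD: 1 / 0.048869329 = 20.4627.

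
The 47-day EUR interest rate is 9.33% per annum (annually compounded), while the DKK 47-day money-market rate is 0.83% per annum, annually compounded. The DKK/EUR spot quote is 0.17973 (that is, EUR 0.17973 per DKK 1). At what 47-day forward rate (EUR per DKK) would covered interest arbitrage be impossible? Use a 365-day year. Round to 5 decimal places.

T = 47/365 years.
EUR growth factor: (1 + 0.0933)^(47/365) = 1.0115523.
Growth of 1 DKK over T: (1 + 0.0083)^(47/365) = 1.0010649.
Forward (EUR per DKK) = 0.17973 × 1.0115523 / 1.0010649 = 0.1816129.

0.18161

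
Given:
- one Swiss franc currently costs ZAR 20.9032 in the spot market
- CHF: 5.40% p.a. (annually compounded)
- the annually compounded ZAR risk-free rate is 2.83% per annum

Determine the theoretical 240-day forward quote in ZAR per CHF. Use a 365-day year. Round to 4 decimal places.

T = 240/365 years.
ZAR growth factor: (1 + 0.0283)^(240/365) = 1.01851917.
CHF growth factor: (1 + 0.0540)^(240/365) = 1.03518622.
Forward (ZAR per CHF) = 20.9032 × 1.01851917 / 1.03518622 = 20.566647.

20.5666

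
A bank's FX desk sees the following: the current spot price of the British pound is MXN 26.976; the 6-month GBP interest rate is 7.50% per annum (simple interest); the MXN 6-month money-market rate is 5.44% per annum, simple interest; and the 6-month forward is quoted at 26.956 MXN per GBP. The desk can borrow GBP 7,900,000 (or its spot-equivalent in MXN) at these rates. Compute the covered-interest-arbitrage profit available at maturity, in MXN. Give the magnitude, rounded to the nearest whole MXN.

T = 6/12 years.
Invest the GBP and cover forward: 7,900,000 × 1.037500 × 26.956 = MXN 220,938,115.00.
Convert at spot and invest in MXN: 7,900,000 × 26.976 × 1.027200 = MXN 218,907,002.88.
The quoted forward overvalues GBP, so borrow MXN, buy GBP at spot, deposit the GBP at 7.50%, and sell the proceeds forward at 26.956.
The gap between the two covered legs is MXN 2,031,112.

MXN 2,031,112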